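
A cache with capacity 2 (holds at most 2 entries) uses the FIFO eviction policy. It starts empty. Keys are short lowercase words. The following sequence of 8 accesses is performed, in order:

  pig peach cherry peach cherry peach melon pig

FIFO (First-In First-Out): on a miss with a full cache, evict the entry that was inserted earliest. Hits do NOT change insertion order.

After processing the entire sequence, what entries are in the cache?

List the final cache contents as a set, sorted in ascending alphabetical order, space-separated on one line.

FIFO simulation (capacity=2):
  1. access pig: MISS. Cache (old->new): [pig]
  2. access peach: MISS. Cache (old->new): [pig peach]
  3. access cherry: MISS, evict pig. Cache (old->new): [peach cherry]
  4. access peach: HIT. Cache (old->new): [peach cherry]
  5. access cherry: HIT. Cache (old->new): [peach cherry]
  6. access peach: HIT. Cache (old->new): [peach cherry]
  7. access melon: MISS, evict peach. Cache (old->new): [cherry melon]
  8. access pig: MISS, evict cherry. Cache (old->new): [melon pig]
Total: 3 hits, 5 misses, 3 evictions

Answer: melon pig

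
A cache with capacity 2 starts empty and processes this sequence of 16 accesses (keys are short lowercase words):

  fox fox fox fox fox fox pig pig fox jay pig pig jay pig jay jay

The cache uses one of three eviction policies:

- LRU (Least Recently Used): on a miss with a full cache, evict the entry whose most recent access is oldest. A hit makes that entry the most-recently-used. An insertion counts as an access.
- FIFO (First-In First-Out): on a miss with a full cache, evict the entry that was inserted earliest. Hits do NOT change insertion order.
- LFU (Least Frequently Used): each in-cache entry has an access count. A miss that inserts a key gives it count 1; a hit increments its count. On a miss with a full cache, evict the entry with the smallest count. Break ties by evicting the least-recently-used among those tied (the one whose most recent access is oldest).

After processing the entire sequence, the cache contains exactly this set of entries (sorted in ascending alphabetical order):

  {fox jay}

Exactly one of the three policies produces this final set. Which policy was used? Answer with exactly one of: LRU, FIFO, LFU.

Answer: LFU

Derivation:
Simulating under each policy and comparing final sets:
  LRU: final set = {jay pig} -> differs
  FIFO: final set = {jay pig} -> differs
  LFU: final set = {fox jay} -> MATCHES target
Only LFU produces the target set.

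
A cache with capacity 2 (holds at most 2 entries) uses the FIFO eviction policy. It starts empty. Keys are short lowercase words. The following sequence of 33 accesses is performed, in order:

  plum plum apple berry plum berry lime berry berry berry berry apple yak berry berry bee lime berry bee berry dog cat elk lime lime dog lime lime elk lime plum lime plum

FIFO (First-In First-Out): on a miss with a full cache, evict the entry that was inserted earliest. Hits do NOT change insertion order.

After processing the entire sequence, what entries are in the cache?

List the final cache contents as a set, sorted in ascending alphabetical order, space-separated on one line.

Answer: lime plum

Derivation:
FIFO simulation (capacity=2):
  1. access plum: MISS. Cache (old->new): [plum]
  2. access plum: HIT. Cache (old->new): [plum]
  3. access apple: MISS. Cache (old->new): [plum apple]
  4. access berry: MISS, evict plum. Cache (old->new): [apple berry]
  5. access plum: MISS, evict apple. Cache (old->new): [berry plum]
  6. access berry: HIT. Cache (old->new): [berry plum]
  7. access lime: MISS, evict berry. Cache (old->new): [plum lime]
  8. access berry: MISS, evict plum. Cache (old->new): [lime berry]
  9. access berry: HIT. Cache (old->new): [lime berry]
  10. access berry: HIT. Cache (old->new): [lime berry]
  11. access berry: HIT. Cache (old->new): [lime berry]
  12. access apple: MISS, evict lime. Cache (old->new): [berry apple]
  13. access yak: MISS, evict berry. Cache (old->new): [apple yak]
  14. access berry: MISS, evict apple. Cache (old->new): [yak berry]
  15. access berry: HIT. Cache (old->new): [yak berry]
  16. access bee: MISS, evict yak. Cache (old->new): [berry bee]
  17. access lime: MISS, evict berry. Cache (old->new): [bee lime]
  18. access berry: MISS, evict bee. Cache (old->new): [lime berry]
  19. access bee: MISS, evict lime. Cache (old->new): [berry bee]
  20. access berry: HIT. Cache (old->new): [berry bee]
  21. access dog: MISS, evict berry. Cache (old->new): [bee dog]
  22. access cat: MISS, evict bee. Cache (old->new): [dog cat]
  23. access elk: MISS, evict dog. Cache (old->new): [cat elk]
  24. access lime: MISS, evict cat. Cache (old->new): [elk lime]
  25. access lime: HIT. Cache (old->new): [elk lime]
  26. access dog: MISS, evict elk. Cache (old->new): [lime dog]
  27. access lime: HIT. Cache (old->new): [lime dog]
  28. access lime: HIT. Cache (old->new): [lime dog]
  29. access elk: MISS, evict lime. Cache (old->new): [dog elk]
  30. access lime: MISS, evict dog. Cache (old->new): [elk lime]
  31. access plum: MISS, evict elk. Cache (old->new): [lime plum]
  32. access lime: HIT. Cache (old->new): [lime plum]
  33. access plum: HIT. Cache (old->new): [lime plum]
Total: 12 hits, 21 misses, 19 evictions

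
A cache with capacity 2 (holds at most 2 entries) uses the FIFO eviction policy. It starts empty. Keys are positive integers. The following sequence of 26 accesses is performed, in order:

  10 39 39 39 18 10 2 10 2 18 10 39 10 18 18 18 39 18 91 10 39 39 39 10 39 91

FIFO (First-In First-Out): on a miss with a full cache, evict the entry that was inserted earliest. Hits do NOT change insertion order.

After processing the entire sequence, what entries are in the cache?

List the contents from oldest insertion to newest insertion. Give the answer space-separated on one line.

Answer: 39 91

Derivation:
FIFO simulation (capacity=2):
  1. access 10: MISS. Cache (old->new): [10]
  2. access 39: MISS. Cache (old->new): [10 39]
  3. access 39: HIT. Cache (old->new): [10 39]
  4. access 39: HIT. Cache (old->new): [10 39]
  5. access 18: MISS, evict 10. Cache (old->new): [39 18]
  6. access 10: MISS, evict 39. Cache (old->new): [18 10]
  7. access 2: MISS, evict 18. Cache (old->new): [10 2]
  8. access 10: HIT. Cache (old->new): [10 2]
  9. access 2: HIT. Cache (old->new): [10 2]
  10. access 18: MISS, evict 10. Cache (old->new): [2 18]
  11. access 10: MISS, evict 2. Cache (old->new): [18 10]
  12. access 39: MISS, evict 18. Cache (old->new): [10 39]
  13. access 10: HIT. Cache (old->new): [10 39]
  14. access 18: MISS, evict 10. Cache (old->new): [39 18]
  15. access 18: HIT. Cache (old->new): [39 18]
  16. access 18: HIT. Cache (old->new): [39 18]
  17. access 39: HIT. Cache (old->new): [39 18]
  18. access 18: HIT. Cache (old->new): [39 18]
  19. access 91: MISS, evict 39. Cache (old->new): [18 91]
  20. access 10: MISS, evict 18. Cache (old->new): [91 10]
  21. access 39: MISS, evict 91. Cache (old->new): [10 39]
  22. access 39: HIT. Cache (old->new): [10 39]
  23. access 39: HIT. Cache (old->new): [10 39]
  24. access 10: HIT. Cache (old->new): [10 39]
  25. access 39: HIT. Cache (old->new): [10 39]
  26. access 91: MISS, evict 10. Cache (old->new): [39 91]
Total: 13 hits, 13 misses, 11 evictions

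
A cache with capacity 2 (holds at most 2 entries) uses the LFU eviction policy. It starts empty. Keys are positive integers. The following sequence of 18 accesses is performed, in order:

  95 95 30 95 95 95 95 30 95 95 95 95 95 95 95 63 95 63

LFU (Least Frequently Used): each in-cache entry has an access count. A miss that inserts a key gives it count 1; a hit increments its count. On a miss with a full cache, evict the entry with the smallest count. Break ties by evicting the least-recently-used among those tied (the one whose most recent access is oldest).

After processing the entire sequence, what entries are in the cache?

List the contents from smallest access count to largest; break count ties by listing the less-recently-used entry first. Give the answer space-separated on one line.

Answer: 63 95

Derivation:
LFU simulation (capacity=2):
  1. access 95: MISS. Cache: [95(c=1)]
  2. access 95: HIT, count now 2. Cache: [95(c=2)]
  3. access 30: MISS. Cache: [30(c=1) 95(c=2)]
  4. access 95: HIT, count now 3. Cache: [30(c=1) 95(c=3)]
  5. access 95: HIT, count now 4. Cache: [30(c=1) 95(c=4)]
  6. access 95: HIT, count now 5. Cache: [30(c=1) 95(c=5)]
  7. access 95: HIT, count now 6. Cache: [30(c=1) 95(c=6)]
  8. access 30: HIT, count now 2. Cache: [30(c=2) 95(c=6)]
  9. access 95: HIT, count now 7. Cache: [30(c=2) 95(c=7)]
  10. access 95: HIT, count now 8. Cache: [30(c=2) 95(c=8)]
  11. access 95: HIT, count now 9. Cache: [30(c=2) 95(c=9)]
  12. access 95: HIT, count now 10. Cache: [30(c=2) 95(c=10)]
  13. access 95: HIT, count now 11. Cache: [30(c=2) 95(c=11)]
  14. access 95: HIT, count now 12. Cache: [30(c=2) 95(c=12)]
  15. access 95: HIT, count now 13. Cache: [30(c=2) 95(c=13)]
  16. access 63: MISS, evict 30(c=2). Cache: [63(c=1) 95(c=13)]
  17. access 95: HIT, count now 14. Cache: [63(c=1) 95(c=14)]
  18. access 63: HIT, count now 2. Cache: [63(c=2) 95(c=14)]
Total: 15 hits, 3 misses, 1 evictions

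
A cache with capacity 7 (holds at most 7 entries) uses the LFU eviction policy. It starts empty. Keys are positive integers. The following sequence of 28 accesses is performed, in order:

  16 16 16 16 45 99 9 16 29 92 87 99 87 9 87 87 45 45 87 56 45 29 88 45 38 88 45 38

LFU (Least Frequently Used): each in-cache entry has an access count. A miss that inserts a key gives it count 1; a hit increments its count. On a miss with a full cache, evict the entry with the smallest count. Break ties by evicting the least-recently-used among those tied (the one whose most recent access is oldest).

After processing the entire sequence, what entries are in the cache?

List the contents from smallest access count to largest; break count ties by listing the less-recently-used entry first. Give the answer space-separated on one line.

LFU simulation (capacity=7):
  1. access 16: MISS. Cache: [16(c=1)]
  2. access 16: HIT, count now 2. Cache: [16(c=2)]
  3. access 16: HIT, count now 3. Cache: [16(c=3)]
  4. access 16: HIT, count now 4. Cache: [16(c=4)]
  5. access 45: MISS. Cache: [45(c=1) 16(c=4)]
  6. access 99: MISS. Cache: [45(c=1) 99(c=1) 16(c=4)]
  7. access 9: MISS. Cache: [45(c=1) 99(c=1) 9(c=1) 16(c=4)]
  8. access 16: HIT, count now 5. Cache: [45(c=1) 99(c=1) 9(c=1) 16(c=5)]
  9. access 29: MISS. Cache: [45(c=1) 99(c=1) 9(c=1) 29(c=1) 16(c=5)]
  10. access 92: MISS. Cache: [45(c=1) 99(c=1) 9(c=1) 29(c=1) 92(c=1) 16(c=5)]
  11. access 87: MISS. Cache: [45(c=1) 99(c=1) 9(c=1) 29(c=1) 92(c=1) 87(c=1) 16(c=5)]
  12. access 99: HIT, count now 2. Cache: [45(c=1) 9(c=1) 29(c=1) 92(c=1) 87(c=1) 99(c=2) 16(c=5)]
  13. access 87: HIT, count now 2. Cache: [45(c=1) 9(c=1) 29(c=1) 92(c=1) 99(c=2) 87(c=2) 16(c=5)]
  14. access 9: HIT, count now 2. Cache: [45(c=1) 29(c=1) 92(c=1) 99(c=2) 87(c=2) 9(c=2) 16(c=5)]
  15. access 87: HIT, count now 3. Cache: [45(c=1) 29(c=1) 92(c=1) 99(c=2) 9(c=2) 87(c=3) 16(c=5)]
  16. access 87: HIT, count now 4. Cache: [45(c=1) 29(c=1) 92(c=1) 99(c=2) 9(c=2) 87(c=4) 16(c=5)]
  17. access 45: HIT, count now 2. Cache: [29(c=1) 92(c=1) 99(c=2) 9(c=2) 45(c=2) 87(c=4) 16(c=5)]
  18. access 45: HIT, count now 3. Cache: [29(c=1) 92(c=1) 99(c=2) 9(c=2) 45(c=3) 87(c=4) 16(c=5)]
  19. access 87: HIT, count now 5. Cache: [29(c=1) 92(c=1) 99(c=2) 9(c=2) 45(c=3) 16(c=5) 87(c=5)]
  20. access 56: MISS, evict 29(c=1). Cache: [92(c=1) 56(c=1) 99(c=2) 9(c=2) 45(c=3) 16(c=5) 87(c=5)]
  21. access 45: HIT, count now 4. Cache: [92(c=1) 56(c=1) 99(c=2) 9(c=2) 45(c=4) 16(c=5) 87(c=5)]
  22. access 29: MISS, evict 92(c=1). Cache: [56(c=1) 29(c=1) 99(c=2) 9(c=2) 45(c=4) 16(c=5) 87(c=5)]
  23. access 88: MISS, evict 56(c=1). Cache: [29(c=1) 88(c=1) 99(c=2) 9(c=2) 45(c=4) 16(c=5) 87(c=5)]
  24. access 45: HIT, count now 5. Cache: [29(c=1) 88(c=1) 99(c=2) 9(c=2) 16(c=5) 87(c=5) 45(c=5)]
  25. access 38: MISS, evict 29(c=1). Cache: [88(c=1) 38(c=1) 99(c=2) 9(c=2) 16(c=5) 87(c=5) 45(c=5)]
  26. access 88: HIT, count now 2. Cache: [38(c=1) 99(c=2) 9(c=2) 88(c=2) 16(c=5) 87(c=5) 45(c=5)]
  27. access 45: HIT, count now 6. Cache: [38(c=1) 99(c=2) 9(c=2) 88(c=2) 16(c=5) 87(c=5) 45(c=6)]
  28. access 38: HIT, count now 2. Cache: [99(c=2) 9(c=2) 88(c=2) 38(c=2) 16(c=5) 87(c=5) 45(c=6)]
Total: 17 hits, 11 misses, 4 evictions

Answer: 99 9 88 38 16 87 45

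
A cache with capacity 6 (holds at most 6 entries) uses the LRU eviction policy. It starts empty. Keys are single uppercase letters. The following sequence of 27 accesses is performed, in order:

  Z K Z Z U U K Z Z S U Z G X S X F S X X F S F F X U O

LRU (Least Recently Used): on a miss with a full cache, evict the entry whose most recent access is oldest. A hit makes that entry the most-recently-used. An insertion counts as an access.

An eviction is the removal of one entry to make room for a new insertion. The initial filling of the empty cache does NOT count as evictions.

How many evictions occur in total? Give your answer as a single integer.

LRU simulation (capacity=6):
  1. access Z: MISS. Cache (LRU->MRU): [Z]
  2. access K: MISS. Cache (LRU->MRU): [Z K]
  3. access Z: HIT. Cache (LRU->MRU): [K Z]
  4. access Z: HIT. Cache (LRU->MRU): [K Z]
  5. access U: MISS. Cache (LRU->MRU): [K Z U]
  6. access U: HIT. Cache (LRU->MRU): [K Z U]
  7. access K: HIT. Cache (LRU->MRU): [Z U K]
  8. access Z: HIT. Cache (LRU->MRU): [U K Z]
  9. access Z: HIT. Cache (LRU->MRU): [U K Z]
  10. access S: MISS. Cache (LRU->MRU): [U K Z S]
  11. access U: HIT. Cache (LRU->MRU): [K Z S U]
  12. access Z: HIT. Cache (LRU->MRU): [K S U Z]
  13. access G: MISS. Cache (LRU->MRU): [K S U Z G]
  14. access X: MISS. Cache (LRU->MRU): [K S U Z G X]
  15. access S: HIT. Cache (LRU->MRU): [K U Z G X S]
  16. access X: HIT. Cache (LRU->MRU): [K U Z G S X]
  17. access F: MISS, evict K. Cache (LRU->MRU): [U Z G S X F]
  18. access S: HIT. Cache (LRU->MRU): [U Z G X F S]
  19. access X: HIT. Cache (LRU->MRU): [U Z G F S X]
  20. access X: HIT. Cache (LRU->MRU): [U Z G F S X]
  21. access F: HIT. Cache (LRU->MRU): [U Z G S X F]
  22. access S: HIT. Cache (LRU->MRU): [U Z G X F S]
  23. access F: HIT. Cache (LRU->MRU): [U Z G X S F]
  24. access F: HIT. Cache (LRU->MRU): [U Z G X S F]
  25. access X: HIT. Cache (LRU->MRU): [U Z G S F X]
  26. access U: HIT. Cache (LRU->MRU): [Z G S F X U]
  27. access O: MISS, evict Z. Cache (LRU->MRU): [G S F X U O]
Total: 19 hits, 8 misses, 2 evictions

Answer: 2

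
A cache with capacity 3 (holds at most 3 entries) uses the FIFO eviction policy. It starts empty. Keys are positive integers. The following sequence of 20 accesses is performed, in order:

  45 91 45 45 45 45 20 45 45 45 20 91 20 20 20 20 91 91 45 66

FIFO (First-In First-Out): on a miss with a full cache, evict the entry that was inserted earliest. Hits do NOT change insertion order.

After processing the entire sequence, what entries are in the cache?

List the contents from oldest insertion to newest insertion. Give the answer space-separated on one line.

Answer: 91 20 66

Derivation:
FIFO simulation (capacity=3):
  1. access 45: MISS. Cache (old->new): [45]
  2. access 91: MISS. Cache (old->new): [45 91]
  3. access 45: HIT. Cache (old->new): [45 91]
  4. access 45: HIT. Cache (old->new): [45 91]
  5. access 45: HIT. Cache (old->new): [45 91]
  6. access 45: HIT. Cache (old->new): [45 91]
  7. access 20: MISS. Cache (old->new): [45 91 20]
  8. access 45: HIT. Cache (old->new): [45 91 20]
  9. access 45: HIT. Cache (old->new): [45 91 20]
  10. access 45: HIT. Cache (old->new): [45 91 20]
  11. access 20: HIT. Cache (old->new): [45 91 20]
  12. access 91: HIT. Cache (old->new): [45 91 20]
  13. access 20: HIT. Cache (old->new): [45 91 20]
  14. access 20: HIT. Cache (old->new): [45 91 20]
  15. access 20: HIT. Cache (old->new): [45 91 20]
  16. access 20: HIT. Cache (old->new): [45 91 20]
  17. access 91: HIT. Cache (old->new): [45 91 20]
  18. access 91: HIT. Cache (old->new): [45 91 20]
  19. access 45: HIT. Cache (old->new): [45 91 20]
  20. access 66: MISS, evict 45. Cache (old->new): [91 20 66]
Total: 16 hits, 4 misses, 1 evictions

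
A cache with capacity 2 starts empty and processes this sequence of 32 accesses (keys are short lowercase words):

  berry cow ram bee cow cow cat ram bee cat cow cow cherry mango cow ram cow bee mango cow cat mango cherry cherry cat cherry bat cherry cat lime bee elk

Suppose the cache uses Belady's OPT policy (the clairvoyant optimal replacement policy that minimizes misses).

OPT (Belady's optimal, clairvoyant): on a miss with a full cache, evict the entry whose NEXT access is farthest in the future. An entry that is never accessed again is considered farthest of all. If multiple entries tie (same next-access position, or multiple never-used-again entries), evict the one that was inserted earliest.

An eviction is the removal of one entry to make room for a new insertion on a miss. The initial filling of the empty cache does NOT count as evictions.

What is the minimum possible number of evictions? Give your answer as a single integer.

OPT (Belady) simulation (capacity=2):
  1. access berry: MISS. Cache: [berry]
  2. access cow: MISS. Cache: [berry cow]
  3. access ram: MISS, evict berry (next use: never). Cache: [cow ram]
  4. access bee: MISS, evict ram (next use: step 8). Cache: [cow bee]
  5. access cow: HIT. Next use of cow: step 6. Cache: [cow bee]
  6. access cow: HIT. Next use of cow: step 11. Cache: [cow bee]
  7. access cat: MISS, evict cow (next use: step 11). Cache: [bee cat]
  8. access ram: MISS, evict cat (next use: step 10). Cache: [bee ram]
  9. access bee: HIT. Next use of bee: step 18. Cache: [bee ram]
  10. access cat: MISS, evict bee (next use: step 18). Cache: [ram cat]
  11. access cow: MISS, evict cat (next use: step 21). Cache: [ram cow]
  12. access cow: HIT. Next use of cow: step 15. Cache: [ram cow]
  13. access cherry: MISS, evict ram (next use: step 16). Cache: [cow cherry]
  14. access mango: MISS, evict cherry (next use: step 23). Cache: [cow mango]
  15. access cow: HIT. Next use of cow: step 17. Cache: [cow mango]
  16. access ram: MISS, evict mango (next use: step 19). Cache: [cow ram]
  17. access cow: HIT. Next use of cow: step 20. Cache: [cow ram]
  18. access bee: MISS, evict ram (next use: never). Cache: [cow bee]
  19. access mango: MISS, evict bee (next use: step 31). Cache: [cow mango]
  20. access cow: HIT. Next use of cow: never. Cache: [cow mango]
  21. access cat: MISS, evict cow (next use: never). Cache: [mango cat]
  22. access mango: HIT. Next use of mango: never. Cache: [mango cat]
  23. access cherry: MISS, evict mango (next use: never). Cache: [cat cherry]
  24. access cherry: HIT. Next use of cherry: step 26. Cache: [cat cherry]
  25. access cat: HIT. Next use of cat: step 29. Cache: [cat cherry]
  26. access cherry: HIT. Next use of cherry: step 28. Cache: [cat cherry]
  27. access bat: MISS, evict cat (next use: step 29). Cache: [cherry bat]
  28. access cherry: HIT. Next use of cherry: never. Cache: [cherry bat]
  29. access cat: MISS, evict cherry (next use: never). Cache: [bat cat]
  30. access lime: MISS, evict bat (next use: never). Cache: [cat lime]
  31. access bee: MISS, evict cat (next use: never). Cache: [lime bee]
  32. access elk: MISS, evict lime (next use: never). Cache: [bee elk]
Total: 12 hits, 20 misses, 18 evictions

Answer: 18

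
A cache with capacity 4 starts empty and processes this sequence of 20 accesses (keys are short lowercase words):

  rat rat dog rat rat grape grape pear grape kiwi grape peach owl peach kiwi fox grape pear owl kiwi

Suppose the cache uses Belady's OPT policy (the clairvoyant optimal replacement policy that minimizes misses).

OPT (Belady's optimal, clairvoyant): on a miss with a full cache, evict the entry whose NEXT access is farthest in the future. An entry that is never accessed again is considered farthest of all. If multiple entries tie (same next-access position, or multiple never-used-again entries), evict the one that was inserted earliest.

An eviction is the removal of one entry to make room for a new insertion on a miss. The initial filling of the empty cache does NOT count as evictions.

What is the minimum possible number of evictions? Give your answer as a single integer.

OPT (Belady) simulation (capacity=4):
  1. access rat: MISS. Cache: [rat]
  2. access rat: HIT. Next use of rat: step 4. Cache: [rat]
  3. access dog: MISS. Cache: [rat dog]
  4. access rat: HIT. Next use of rat: step 5. Cache: [rat dog]
  5. access rat: HIT. Next use of rat: never. Cache: [rat dog]
  6. access grape: MISS. Cache: [rat dog grape]
  7. access grape: HIT. Next use of grape: step 9. Cache: [rat dog grape]
  8. access pear: MISS. Cache: [rat dog grape pear]
  9. access grape: HIT. Next use of grape: step 11. Cache: [rat dog grape pear]
  10. access kiwi: MISS, evict rat (next use: never). Cache: [dog grape pear kiwi]
  11. access grape: HIT. Next use of grape: step 17. Cache: [dog grape pear kiwi]
  12. access peach: MISS, evict dog (next use: never). Cache: [grape pear kiwi peach]
  13. access owl: MISS, evict pear (next use: step 18). Cache: [grape kiwi peach owl]
  14. access peach: HIT. Next use of peach: never. Cache: [grape kiwi peach owl]
  15. access kiwi: HIT. Next use of kiwi: step 20. Cache: [grape kiwi peach owl]
  16. access fox: MISS, evict peach (next use: never). Cache: [grape kiwi owl fox]
  17. access grape: HIT. Next use of grape: never. Cache: [grape kiwi owl fox]
  18. access pear: MISS, evict grape (next use: never). Cache: [kiwi owl fox pear]
  19. access owl: HIT. Next use of owl: never. Cache: [kiwi owl fox pear]
  20. access kiwi: HIT. Next use of kiwi: never. Cache: [kiwi owl fox pear]
Total: 11 hits, 9 misses, 5 evictions

Answer: 5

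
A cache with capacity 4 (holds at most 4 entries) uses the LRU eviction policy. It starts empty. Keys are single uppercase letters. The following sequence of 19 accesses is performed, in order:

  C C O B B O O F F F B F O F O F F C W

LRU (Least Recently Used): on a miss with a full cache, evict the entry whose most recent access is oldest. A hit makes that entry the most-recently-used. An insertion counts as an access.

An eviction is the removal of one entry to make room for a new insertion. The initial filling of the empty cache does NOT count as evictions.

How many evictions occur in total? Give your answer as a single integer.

Answer: 1

Derivation:
LRU simulation (capacity=4):
  1. access C: MISS. Cache (LRU->MRU): [C]
  2. access C: HIT. Cache (LRU->MRU): [C]
  3. access O: MISS. Cache (LRU->MRU): [C O]
  4. access B: MISS. Cache (LRU->MRU): [C O B]
  5. access B: HIT. Cache (LRU->MRU): [C O B]
  6. access O: HIT. Cache (LRU->MRU): [C B O]
  7. access O: HIT. Cache (LRU->MRU): [C B O]
  8. access F: MISS. Cache (LRU->MRU): [C B O F]
  9. access F: HIT. Cache (LRU->MRU): [C B O F]
  10. access F: HIT. Cache (LRU->MRU): [C B O F]
  11. access B: HIT. Cache (LRU->MRU): [C O F B]
  12. access F: HIT. Cache (LRU->MRU): [C O B F]
  13. access O: HIT. Cache (LRU->MRU): [C B F O]
  14. access F: HIT. Cache (LRU->MRU): [C B O F]
  15. access O: HIT. Cache (LRU->MRU): [C B F O]
  16. access F: HIT. Cache (LRU->MRU): [C B O F]
  17. access F: HIT. Cache (LRU->MRU): [C B O F]
  18. access C: HIT. Cache (LRU->MRU): [B O F C]
  19. access W: MISS, evict B. Cache (LRU->MRU): [O F C W]
Total: 14 hits, 5 misses, 1 evictions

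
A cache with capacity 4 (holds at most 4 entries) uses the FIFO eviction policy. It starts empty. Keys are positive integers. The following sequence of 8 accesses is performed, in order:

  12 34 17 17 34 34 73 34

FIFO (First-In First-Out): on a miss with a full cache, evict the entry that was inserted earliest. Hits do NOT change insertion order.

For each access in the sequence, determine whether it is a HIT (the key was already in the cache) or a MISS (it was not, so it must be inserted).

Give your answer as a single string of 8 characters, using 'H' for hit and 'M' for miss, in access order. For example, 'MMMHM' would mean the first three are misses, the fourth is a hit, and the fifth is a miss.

Answer: MMMHHHMH

Derivation:
FIFO simulation (capacity=4):
  1. access 12: MISS. Cache (old->new): [12]
  2. access 34: MISS. Cache (old->new): [12 34]
  3. access 17: MISS. Cache (old->new): [12 34 17]
  4. access 17: HIT. Cache (old->new): [12 34 17]
  5. access 34: HIT. Cache (old->new): [12 34 17]
  6. access 34: HIT. Cache (old->new): [12 34 17]
  7. access 73: MISS. Cache (old->new): [12 34 17 73]
  8. access 34: HIT. Cache (old->new): [12 34 17 73]
Total: 4 hits, 4 misses, 0 evictions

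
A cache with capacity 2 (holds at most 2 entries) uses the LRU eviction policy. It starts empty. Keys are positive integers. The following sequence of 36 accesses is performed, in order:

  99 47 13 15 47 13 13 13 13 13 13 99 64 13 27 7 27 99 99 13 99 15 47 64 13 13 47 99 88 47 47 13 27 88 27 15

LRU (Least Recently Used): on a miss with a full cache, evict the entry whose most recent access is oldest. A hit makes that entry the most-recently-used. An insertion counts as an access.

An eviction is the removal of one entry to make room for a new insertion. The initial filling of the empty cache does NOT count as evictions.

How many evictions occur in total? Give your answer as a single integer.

Answer: 23

Derivation:
LRU simulation (capacity=2):
  1. access 99: MISS. Cache (LRU->MRU): [99]
  2. access 47: MISS. Cache (LRU->MRU): [99 47]
  3. access 13: MISS, evict 99. Cache (LRU->MRU): [47 13]
  4. access 15: MISS, evict 47. Cache (LRU->MRU): [13 15]
  5. access 47: MISS, evict 13. Cache (LRU->MRU): [15 47]
  6. access 13: MISS, evict 15. Cache (LRU->MRU): [47 13]
  7. access 13: HIT. Cache (LRU->MRU): [47 13]
  8. access 13: HIT. Cache (LRU->MRU): [47 13]
  9. access 13: HIT. Cache (LRU->MRU): [47 13]
  10. access 13: HIT. Cache (LRU->MRU): [47 13]
  11. access 13: HIT. Cache (LRU->MRU): [47 13]
  12. access 99: MISS, evict 47. Cache (LRU->MRU): [13 99]
  13. access 64: MISS, evict 13. Cache (LRU->MRU): [99 64]
  14. access 13: MISS, evict 99. Cache (LRU->MRU): [64 13]
  15. access 27: MISS, evict 64. Cache (LRU->MRU): [13 27]
  16. access 7: MISS, evict 13. Cache (LRU->MRU): [27 7]
  17. access 27: HIT. Cache (LRU->MRU): [7 27]
  18. access 99: MISS, evict 7. Cache (LRU->MRU): [27 99]
  19. access 99: HIT. Cache (LRU->MRU): [27 99]
  20. access 13: MISS, evict 27. Cache (LRU->MRU): [99 13]
  21. access 99: HIT. Cache (LRU->MRU): [13 99]
  22. access 15: MISS, evict 13. Cache (LRU->MRU): [99 15]
  23. access 47: MISS, evict 99. Cache (LRU->MRU): [15 47]
  24. access 64: MISS, evict 15. Cache (LRU->MRU): [47 64]
  25. access 13: MISS, evict 47. Cache (LRU->MRU): [64 13]
  26. access 13: HIT. Cache (LRU->MRU): [64 13]
  27. access 47: MISS, evict 64. Cache (LRU->MRU): [13 47]
  28. access 99: MISS, evict 13. Cache (LRU->MRU): [47 99]
  29. access 88: MISS, evict 47. Cache (LRU->MRU): [99 88]
  30. access 47: MISS, evict 99. Cache (LRU->MRU): [88 47]
  31. access 47: HIT. Cache (LRU->MRU): [88 47]
  32. access 13: MISS, evict 88. Cache (LRU->MRU): [47 13]
  33. access 27: MISS, evict 47. Cache (LRU->MRU): [13 27]
  34. access 88: MISS, evict 13. Cache (LRU->MRU): [27 88]
  35. access 27: HIT. Cache (LRU->MRU): [88 27]
  36. access 15: MISS, evict 88. Cache (LRU->MRU): [27 15]
Total: 11 hits, 25 misses, 23 evictions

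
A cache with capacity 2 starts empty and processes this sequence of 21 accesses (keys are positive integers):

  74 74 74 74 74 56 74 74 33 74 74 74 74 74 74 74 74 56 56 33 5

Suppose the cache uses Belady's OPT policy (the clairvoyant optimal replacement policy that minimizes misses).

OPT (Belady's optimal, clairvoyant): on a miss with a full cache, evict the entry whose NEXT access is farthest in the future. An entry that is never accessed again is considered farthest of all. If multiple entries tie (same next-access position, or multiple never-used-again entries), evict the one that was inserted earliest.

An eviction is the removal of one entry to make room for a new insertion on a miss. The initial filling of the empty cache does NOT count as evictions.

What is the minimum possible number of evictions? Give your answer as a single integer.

Answer: 3

Derivation:
OPT (Belady) simulation (capacity=2):
  1. access 74: MISS. Cache: [74]
  2. access 74: HIT. Next use of 74: step 3. Cache: [74]
  3. access 74: HIT. Next use of 74: step 4. Cache: [74]
  4. access 74: HIT. Next use of 74: step 5. Cache: [74]
  5. access 74: HIT. Next use of 74: step 7. Cache: [74]
  6. access 56: MISS. Cache: [74 56]
  7. access 74: HIT. Next use of 74: step 8. Cache: [74 56]
  8. access 74: HIT. Next use of 74: step 10. Cache: [74 56]
  9. access 33: MISS, evict 56 (next use: step 18). Cache: [74 33]
  10. access 74: HIT. Next use of 74: step 11. Cache: [74 33]
  11. access 74: HIT. Next use of 74: step 12. Cache: [74 33]
  12. access 74: HIT. Next use of 74: step 13. Cache: [74 33]
  13. access 74: HIT. Next use of 74: step 14. Cache: [74 33]
  14. access 74: HIT. Next use of 74: step 15. Cache: [74 33]
  15. access 74: HIT. Next use of 74: step 16. Cache: [74 33]
  16. access 74: HIT. Next use of 74: step 17. Cache: [74 33]
  17. access 74: HIT. Next use of 74: never. Cache: [74 33]
  18. access 56: MISS, evict 74 (next use: never). Cache: [33 56]
  19. access 56: HIT. Next use of 56: never. Cache: [33 56]
  20. access 33: HIT. Next use of 33: never. Cache: [33 56]
  21. access 5: MISS, evict 33 (next use: never). Cache: [56 5]
Total: 16 hits, 5 misses, 3 evictions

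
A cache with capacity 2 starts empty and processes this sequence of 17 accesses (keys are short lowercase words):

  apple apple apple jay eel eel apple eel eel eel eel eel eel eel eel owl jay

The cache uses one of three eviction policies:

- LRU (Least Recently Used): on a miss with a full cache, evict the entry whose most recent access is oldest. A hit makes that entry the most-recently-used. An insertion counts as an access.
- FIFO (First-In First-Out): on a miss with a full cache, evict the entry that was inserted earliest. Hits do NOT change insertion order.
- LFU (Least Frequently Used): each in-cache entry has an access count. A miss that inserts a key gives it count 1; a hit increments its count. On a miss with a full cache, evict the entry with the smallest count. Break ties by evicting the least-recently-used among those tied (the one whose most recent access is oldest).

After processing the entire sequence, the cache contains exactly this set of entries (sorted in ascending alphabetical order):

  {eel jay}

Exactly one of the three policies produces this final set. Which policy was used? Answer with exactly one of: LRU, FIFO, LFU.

Answer: LFU

Derivation:
Simulating under each policy and comparing final sets:
  LRU: final set = {jay owl} -> differs
  FIFO: final set = {jay owl} -> differs
  LFU: final set = {eel jay} -> MATCHES target
Only LFU produces the target set.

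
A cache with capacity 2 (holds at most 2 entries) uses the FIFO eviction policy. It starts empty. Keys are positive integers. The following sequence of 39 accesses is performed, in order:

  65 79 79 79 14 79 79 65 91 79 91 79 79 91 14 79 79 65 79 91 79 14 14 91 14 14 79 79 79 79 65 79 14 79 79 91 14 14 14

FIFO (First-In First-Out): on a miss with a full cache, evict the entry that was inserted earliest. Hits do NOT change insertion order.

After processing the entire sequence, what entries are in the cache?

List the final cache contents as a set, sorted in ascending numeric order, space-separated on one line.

Answer: 14 91

Derivation:
FIFO simulation (capacity=2):
  1. access 65: MISS. Cache (old->new): [65]
  2. access 79: MISS. Cache (old->new): [65 79]
  3. access 79: HIT. Cache (old->new): [65 79]
  4. access 79: HIT. Cache (old->new): [65 79]
  5. access 14: MISS, evict 65. Cache (old->new): [79 14]
  6. access 79: HIT. Cache (old->new): [79 14]
  7. access 79: HIT. Cache (old->new): [79 14]
  8. access 65: MISS, evict 79. Cache (old->new): [14 65]
  9. access 91: MISS, evict 14. Cache (old->new): [65 91]
  10. access 79: MISS, evict 65. Cache (old->new): [91 79]
  11. access 91: HIT. Cache (old->new): [91 79]
  12. access 79: HIT. Cache (old->new): [91 79]
  13. access 79: HIT. Cache (old->new): [91 79]
  14. access 91: HIT. Cache (old->new): [91 79]
  15. access 14: MISS, evict 91. Cache (old->new): [79 14]
  16. access 79: HIT. Cache (old->new): [79 14]
  17. access 79: HIT. Cache (old->new): [79 14]
  18. access 65: MISS, evict 79. Cache (old->new): [14 65]
  19. access 79: MISS, evict 14. Cache (old->new): [65 79]
  20. access 91: MISS, evict 65. Cache (old->new): [79 91]
  21. access 79: HIT. Cache (old->new): [79 91]
  22. access 14: MISS, evict 79. Cache (old->new): [91 14]
  23. access 14: HIT. Cache (old->new): [91 14]
  24. access 91: HIT. Cache (old->new): [91 14]
  25. access 14: HIT. Cache (old->new): [91 14]
  26. access 14: HIT. Cache (old->new): [91 14]
  27. access 79: MISS, evict 91. Cache (old->new): [14 79]
  28. access 79: HIT. Cache (old->new): [14 79]
  29. access 79: HIT. Cache (old->new): [14 79]
  30. access 79: HIT. Cache (old->new): [14 79]
  31. access 65: MISS, evict 14. Cache (old->new): [79 65]
  32. access 79: HIT. Cache (old->new): [79 65]
  33. access 14: MISS, evict 79. Cache (old->new): [65 14]
  34. access 79: MISS, evict 65. Cache (old->new): [14 79]
  35. access 79: HIT. Cache (old->new): [14 79]
  36. access 91: MISS, evict 14. Cache (old->new): [79 91]
  37. access 14: MISS, evict 79. Cache (old->new): [91 14]
  38. access 14: HIT. Cache (old->new): [91 14]
  39. access 14: HIT. Cache (old->new): [91 14]
Total: 22 hits, 17 misses, 15 evictions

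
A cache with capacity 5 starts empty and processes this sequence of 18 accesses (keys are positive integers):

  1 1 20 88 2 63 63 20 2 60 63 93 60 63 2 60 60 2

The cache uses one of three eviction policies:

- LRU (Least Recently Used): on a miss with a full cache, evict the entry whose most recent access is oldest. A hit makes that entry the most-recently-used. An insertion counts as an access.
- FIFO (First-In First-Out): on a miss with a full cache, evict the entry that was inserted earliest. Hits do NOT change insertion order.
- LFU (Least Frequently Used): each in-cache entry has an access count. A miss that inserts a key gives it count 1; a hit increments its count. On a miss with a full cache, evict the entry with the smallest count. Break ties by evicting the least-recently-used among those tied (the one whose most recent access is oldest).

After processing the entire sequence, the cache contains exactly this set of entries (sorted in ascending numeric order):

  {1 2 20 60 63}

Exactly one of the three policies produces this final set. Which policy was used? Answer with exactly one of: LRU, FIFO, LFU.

Simulating under each policy and comparing final sets:
  LRU: final set = {2 20 60 63 93} -> differs
  FIFO: final set = {2 60 63 88 93} -> differs
  LFU: final set = {1 2 20 60 63} -> MATCHES target
Only LFU produces the target set.

Answer: LFU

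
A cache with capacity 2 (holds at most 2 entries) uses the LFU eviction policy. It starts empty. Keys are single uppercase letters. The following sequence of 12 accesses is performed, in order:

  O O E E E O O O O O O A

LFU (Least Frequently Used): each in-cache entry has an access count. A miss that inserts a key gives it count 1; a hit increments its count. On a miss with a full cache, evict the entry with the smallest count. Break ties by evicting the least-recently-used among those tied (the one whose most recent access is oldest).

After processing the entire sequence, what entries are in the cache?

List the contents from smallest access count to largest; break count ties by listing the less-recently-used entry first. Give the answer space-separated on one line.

Answer: A O

Derivation:
LFU simulation (capacity=2):
  1. access O: MISS. Cache: [O(c=1)]
  2. access O: HIT, count now 2. Cache: [O(c=2)]
  3. access E: MISS. Cache: [E(c=1) O(c=2)]
  4. access E: HIT, count now 2. Cache: [O(c=2) E(c=2)]
  5. access E: HIT, count now 3. Cache: [O(c=2) E(c=3)]
  6. access O: HIT, count now 3. Cache: [E(c=3) O(c=3)]
  7. access O: HIT, count now 4. Cache: [E(c=3) O(c=4)]
  8. access O: HIT, count now 5. Cache: [E(c=3) O(c=5)]
  9. access O: HIT, count now 6. Cache: [E(c=3) O(c=6)]
  10. access O: HIT, count now 7. Cache: [E(c=3) O(c=7)]
  11. access O: HIT, count now 8. Cache: [E(c=3) O(c=8)]
  12. access A: MISS, evict E(c=3). Cache: [A(c=1) O(c=8)]
Total: 9 hits, 3 misses, 1 evictions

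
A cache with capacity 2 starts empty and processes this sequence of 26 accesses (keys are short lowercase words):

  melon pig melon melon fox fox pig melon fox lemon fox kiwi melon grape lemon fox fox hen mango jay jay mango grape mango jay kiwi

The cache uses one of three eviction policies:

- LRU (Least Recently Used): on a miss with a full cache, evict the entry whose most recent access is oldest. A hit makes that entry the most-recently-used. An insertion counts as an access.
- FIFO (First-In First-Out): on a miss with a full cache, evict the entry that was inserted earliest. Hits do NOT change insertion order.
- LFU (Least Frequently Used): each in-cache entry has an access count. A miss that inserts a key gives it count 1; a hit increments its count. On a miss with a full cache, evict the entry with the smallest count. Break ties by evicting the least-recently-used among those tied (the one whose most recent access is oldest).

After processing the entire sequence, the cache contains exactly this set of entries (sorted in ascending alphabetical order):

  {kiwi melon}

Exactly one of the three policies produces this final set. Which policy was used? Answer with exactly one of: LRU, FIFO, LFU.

Answer: LFU

Derivation:
Simulating under each policy and comparing final sets:
  LRU: final set = {jay kiwi} -> differs
  FIFO: final set = {jay kiwi} -> differs
  LFU: final set = {kiwi melon} -> MATCHES target
Only LFU produces the target set.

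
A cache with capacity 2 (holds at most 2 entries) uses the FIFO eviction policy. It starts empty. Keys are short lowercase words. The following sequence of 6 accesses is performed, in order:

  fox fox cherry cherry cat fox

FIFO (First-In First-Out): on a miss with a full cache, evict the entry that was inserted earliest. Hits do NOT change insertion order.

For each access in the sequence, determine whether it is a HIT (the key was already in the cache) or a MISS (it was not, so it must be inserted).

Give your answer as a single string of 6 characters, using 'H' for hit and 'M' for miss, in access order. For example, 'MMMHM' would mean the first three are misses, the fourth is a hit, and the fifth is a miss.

Answer: MHMHMM

Derivation:
FIFO simulation (capacity=2):
  1. access fox: MISS. Cache (old->new): [fox]
  2. access fox: HIT. Cache (old->new): [fox]
  3. access cherry: MISS. Cache (old->new): [fox cherry]
  4. access cherry: HIT. Cache (old->new): [fox cherry]
  5. access cat: MISS, evict fox. Cache (old->new): [cherry cat]
  6. access fox: MISS, evict cherry. Cache (old->new): [cat fox]
Total: 2 hits, 4 misses, 2 evictions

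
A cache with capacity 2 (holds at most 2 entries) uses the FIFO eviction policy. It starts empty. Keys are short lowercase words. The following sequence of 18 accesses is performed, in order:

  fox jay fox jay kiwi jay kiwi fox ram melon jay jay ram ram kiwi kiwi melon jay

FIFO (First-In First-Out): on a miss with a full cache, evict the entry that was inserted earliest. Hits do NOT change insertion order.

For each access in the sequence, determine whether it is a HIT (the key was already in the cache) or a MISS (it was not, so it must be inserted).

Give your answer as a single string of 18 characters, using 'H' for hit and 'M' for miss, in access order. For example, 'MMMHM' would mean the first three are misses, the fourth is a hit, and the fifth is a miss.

FIFO simulation (capacity=2):
  1. access fox: MISS. Cache (old->new): [fox]
  2. access jay: MISS. Cache (old->new): [fox jay]
  3. access fox: HIT. Cache (old->new): [fox jay]
  4. access jay: HIT. Cache (old->new): [fox jay]
  5. access kiwi: MISS, evict fox. Cache (old->new): [jay kiwi]
  6. access jay: HIT. Cache (old->new): [jay kiwi]
  7. access kiwi: HIT. Cache (old->new): [jay kiwi]
  8. access fox: MISS, evict jay. Cache (old->new): [kiwi fox]
  9. access ram: MISS, evict kiwi. Cache (old->new): [fox ram]
  10. access melon: MISS, evict fox. Cache (old->new): [ram melon]
  11. access jay: MISS, evict ram. Cache (old->new): [melon jay]
  12. access jay: HIT. Cache (old->new): [melon jay]
  13. access ram: MISS, evict melon. Cache (old->new): [jay ram]
  14. access ram: HIT. Cache (old->new): [jay ram]
  15. access kiwi: MISS, evict jay. Cache (old->new): [ram kiwi]
  16. access kiwi: HIT. Cache (old->new): [ram kiwi]
  17. access melon: MISS, evict ram. Cache (old->new): [kiwi melon]
  18. access jay: MISS, evict kiwi. Cache (old->new): [melon jay]
Total: 7 hits, 11 misses, 9 evictions

Answer: MMHHMHHMMMMHMHMHMM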